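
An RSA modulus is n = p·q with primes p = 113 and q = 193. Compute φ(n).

φ(pq) = (p−1)(q−1) = 112 · 192 = 21504.

21504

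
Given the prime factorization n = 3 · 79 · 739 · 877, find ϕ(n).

φ(3) = 3 − 1 = 2.
φ(79) = 79 − 1 = 78.
φ(739) = 739 − 1 = 738.
φ(877) = 877 − 1 = 876.
Since φ is multiplicative, φ(153600411) = 2 · 78 · 738 · 876 = 100852128.

100852128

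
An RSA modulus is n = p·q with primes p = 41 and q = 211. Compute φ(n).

8400

φ(41) = 41 − 1 = 40.
φ(211) = 211 − 1 = 210.
φ(8651) = 40 × 210 = 8400.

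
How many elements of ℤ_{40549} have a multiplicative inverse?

First factor: 40549 = 23 · 41 · 43.
φ(40549) = 40549 · (1 − 1/23) · (1 − 1/41) · (1 − 1/43)
       = 40549 · 36960/40549 = 36960.

36960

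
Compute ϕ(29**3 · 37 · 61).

φ(29^3) = 29^2·(29−1) = 841·28 = 23548.
φ(37) = 37 − 1 = 36.
φ(61) = 61 − 1 = 60.
Multiply: 23548 · 36 · 60 = 50863680.

50863680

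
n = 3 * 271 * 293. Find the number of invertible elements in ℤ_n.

157680

φ(3) = 3 − 1 = 2.
φ(271) = 271 − 1 = 270.
φ(293) = 293 − 1 = 292.
φ(238209) = 2 × 270 × 292 = 157680.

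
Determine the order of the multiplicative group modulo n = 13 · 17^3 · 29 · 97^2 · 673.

9722307280896

φ(13) = 13 − 1 = 12.
φ(17^3) = 17^3 − 17^2 = 4913 − 289 = 4624.
φ(29) = 29 − 1 = 28.
φ(97^2) = 97^1·(97−1) = 97·96 = 9312.
φ(673) = 673 − 1 = 672.
Since φ is multiplicative, φ(11728612747657) = 12 · 4624 · 28 · 9312 · 672 = 9722307280896.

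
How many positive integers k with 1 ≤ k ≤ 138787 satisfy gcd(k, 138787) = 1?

118800

First factor: 138787 = 11**2 · 31 · 37.
φ(138787) = 138787 · (1 − 1/11) · (1 − 1/31) · (1 − 1/37)
       = 138787 · 10800/12617 = 118800.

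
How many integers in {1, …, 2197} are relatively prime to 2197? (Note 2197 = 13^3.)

2028

φ(2197) = 2197 · (1 − 1/13)
       = 2197 · 12/13 = 2028.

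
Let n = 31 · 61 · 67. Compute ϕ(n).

118800

φ(126697) = 126697 · (1 − 1/31) · (1 − 1/61) · (1 − 1/67)
       = 126697 · 118800/126697 = 118800.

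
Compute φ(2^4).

φ(16) = 16 · (1 − 1/2)
       = 16 · 1/2 = 8.

8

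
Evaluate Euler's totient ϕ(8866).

8866 = 2 × 11 × 13 × 31.
φ(2) = 2 − 1 = 1.
φ(11) = 11 − 1 = 10.
φ(13) = 13 − 1 = 12.
φ(31) = 31 − 1 = 30.
φ(8866) = 1 × 10 × 12 × 30 = 3600.

3600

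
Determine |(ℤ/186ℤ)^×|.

186 = 2 · 3 · 31.
φ(186) = 186 · (1 − 1/2) · (1 − 1/3) · (1 − 1/31)
       = 186 · 60/186 = 60.

60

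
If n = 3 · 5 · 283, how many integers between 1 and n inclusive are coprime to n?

2256

φ(3) = 3 − 1 = 2.
φ(5) = 5 − 1 = 4.
φ(283) = 283 − 1 = 282.
φ(4245) = 2 × 4 × 282 = 2256.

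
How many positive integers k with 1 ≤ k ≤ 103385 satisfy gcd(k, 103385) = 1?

73920

Factor 103385: 103385 = 5 × 23 × 29 × 31.
φ(103385) = 103385 · (1 − 1/5) · (1 − 1/23) · (1 − 1/29) · (1 − 1/31)
       = 103385 · 73920/103385 = 73920.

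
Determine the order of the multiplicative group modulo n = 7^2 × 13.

φ(637) = 637 · (1 − 1/7) · (1 − 1/13)
       = 637 · 72/91 = 504.

504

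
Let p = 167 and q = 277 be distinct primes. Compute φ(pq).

45816

For distinct primes, φ(pq) = (p−1)(q−1) = 166 × 276 = 45816.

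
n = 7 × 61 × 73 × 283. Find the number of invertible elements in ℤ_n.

7309440

φ(7) = 7 − 1 = 6.
φ(61) = 61 − 1 = 60.
φ(73) = 73 − 1 = 72.
φ(283) = 283 − 1 = 282.
φ(8821393) = 6 × 60 × 72 × 282 = 7309440.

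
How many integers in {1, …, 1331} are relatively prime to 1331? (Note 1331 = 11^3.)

1210

φ(1331) = 1331 · (1 − 1/11)
       = 1331 · 10/11 = 1210.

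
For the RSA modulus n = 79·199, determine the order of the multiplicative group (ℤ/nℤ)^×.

15444

φ(15721) = 15721 · (1 − 1/79) · (1 − 1/199)
       = 15721 · 15444/15721 = 15444.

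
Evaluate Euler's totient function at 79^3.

φ(79^3) = 79^3 − 79^2 = 493039 − 6241 = 486798.

486798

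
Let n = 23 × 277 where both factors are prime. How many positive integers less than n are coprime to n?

6072

φ(n) = (p − 1)(q − 1) = (23−1)(277−1) = 22·276 = 6072.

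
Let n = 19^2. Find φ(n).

φ(361) = 361 · (1 − 1/19)
       = 361 · 18/19 = 342.

342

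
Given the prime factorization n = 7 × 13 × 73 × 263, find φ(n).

φ(1747109) = 1747109 · (1 − 1/7) · (1 − 1/13) · (1 − 1/73) · (1 − 1/263)
       = 1747109 · 1358208/1747109 = 1358208.

1358208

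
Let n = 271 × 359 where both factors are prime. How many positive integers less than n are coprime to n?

96660

φ(97289) = 97289 · (1 − 1/271) · (1 − 1/359)
       = 97289 · 96660/97289 = 96660.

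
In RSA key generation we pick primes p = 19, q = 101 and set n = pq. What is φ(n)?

1800

φ(n) = (p − 1)(q − 1) = (19−1)(101−1) = 18·100 = 1800.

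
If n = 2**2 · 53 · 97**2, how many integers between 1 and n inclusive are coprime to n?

φ(1994708) = 1994708 · (1 − 1/2) · (1 − 1/53) · (1 − 1/97)
       = 1994708 · 4992/10282 = 968448.

968448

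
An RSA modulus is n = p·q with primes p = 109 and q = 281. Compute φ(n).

For distinct primes, φ(pq) = (p−1)(q−1) = 108 × 280 = 30240.

30240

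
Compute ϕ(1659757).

1659757 = 11**3 · 29 · 43.
φ(11^3) = 11^3 − 11^2 = 1331 − 121 = 1210.
φ(29) = 29 − 1 = 28.
φ(43) = 43 − 1 = 42.
φ(1659757) = 1210 × 28 × 42 = 1422960.

1422960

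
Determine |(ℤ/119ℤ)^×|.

96

First factor: 119 = 7 · 17.
φ(119) = 119 · (1 − 1/7) · (1 − 1/17)
       = 119 · 96/119 = 96.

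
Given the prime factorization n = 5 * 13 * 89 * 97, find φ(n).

405504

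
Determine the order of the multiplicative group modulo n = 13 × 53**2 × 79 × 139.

355987008

φ(400993177) = 400993177 · (1 − 1/13) · (1 − 1/53) · (1 − 1/79) · (1 − 1/139)
       = 400993177 · 6716736/7565909 = 355987008.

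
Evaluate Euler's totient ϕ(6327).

3888

Prime factorization: 6327 = 3^2 * 19 * 37.
φ(3^2) = 3^1·(3−1) = 3·2 = 6.
φ(19) = 19 − 1 = 18.
φ(37) = 37 − 1 = 36.
Since φ is multiplicative, φ(6327) = 6 · 18 · 36 = 3888.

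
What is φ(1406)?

Factor 1406: 1406 = 2 · 19 · 37.
φ(2) = 2 − 1 = 1.
φ(19) = 19 − 1 = 18.
φ(37) = 37 − 1 = 36.
Since φ is multiplicative, φ(1406) = 1 · 18 · 36 = 648.

648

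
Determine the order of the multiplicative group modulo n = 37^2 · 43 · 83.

φ(37^2) = 37^2 − 37^1 = 1369 − 37 = 1332.
φ(43) = 43 − 1 = 42.
φ(83) = 83 − 1 = 82.
φ(4885961) = 1332 × 42 × 82 = 4587408.

4587408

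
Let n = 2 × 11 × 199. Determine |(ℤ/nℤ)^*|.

1980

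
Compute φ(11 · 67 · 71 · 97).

4435200

φ(11) = 11 − 1 = 10.
φ(67) = 67 − 1 = 66.
φ(71) = 71 − 1 = 70.
φ(97) = 97 − 1 = 96.
Multiply: 10 · 66 · 70 · 96 = 4435200.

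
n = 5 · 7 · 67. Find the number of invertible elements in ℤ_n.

1584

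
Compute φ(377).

336

Prime factorization: 377 = 13 · 29.
φ(13) = 13 − 1 = 12.
φ(29) = 29 − 1 = 28.
Since φ is multiplicative, φ(377) = 12 · 28 = 336.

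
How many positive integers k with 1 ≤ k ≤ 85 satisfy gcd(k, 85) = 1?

85 = 5 · 17.
φ(85) = 85 · (1 − 1/5) · (1 − 1/17)
       = 85 · 64/85 = 64.

64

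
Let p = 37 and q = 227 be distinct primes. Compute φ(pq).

8136

φ(pq) = (p−1)(q−1) = 36 · 226 = 8136.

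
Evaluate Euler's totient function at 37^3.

φ(37^3) = 37^3 − 37^2 = 50653 − 1369 = 49284.

49284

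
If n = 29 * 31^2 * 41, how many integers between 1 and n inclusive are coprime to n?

φ(29) = 29 − 1 = 28.
φ(31^2) = 31^2 − 31^1 = 961 − 31 = 930.
φ(41) = 41 − 1 = 40.
φ(1142629) = 28 × 930 × 40 = 1041600.

1041600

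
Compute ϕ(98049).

51744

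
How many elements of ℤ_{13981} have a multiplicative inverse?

Factor 13981: 13981 = 11 · 31 · 41.
φ(13981) = 13981 · (1 − 1/11) · (1 − 1/31) · (1 − 1/41)
       = 13981 · 12000/13981 = 12000.

12000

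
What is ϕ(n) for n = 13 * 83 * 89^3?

685895232

φ(13) = 13 − 1 = 12.
φ(83) = 83 − 1 = 82.
φ(89^3) = 89^3 − 89^2 = 704969 − 7921 = 697048.
φ(760661551) = 12 × 82 × 697048 = 685895232.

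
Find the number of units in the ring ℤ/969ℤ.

Prime factorization: 969 = 3 · 17 · 19.
φ(3) = 3 − 1 = 2.
φ(17) = 17 − 1 = 16.
φ(19) = 19 − 1 = 18.
φ(969) = 2 × 16 × 18 = 576.

576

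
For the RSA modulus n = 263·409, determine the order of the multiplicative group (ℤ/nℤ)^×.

φ(pq) = (p−1)(q−1) = 262 · 408 = 106896.

106896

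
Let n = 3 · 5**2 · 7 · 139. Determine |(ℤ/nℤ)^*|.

φ(3) = 3 − 1 = 2.
φ(5^2) = 5^1·(5−1) = 5·4 = 20.
φ(7) = 7 − 1 = 6.
φ(139) = 139 − 1 = 138.
Since φ is multiplicative, φ(72975) = 2 · 20 · 6 · 138 = 33120.

33120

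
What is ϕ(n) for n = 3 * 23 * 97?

φ(3) = 3 − 1 = 2.
φ(23) = 23 − 1 = 22.
φ(97) = 97 − 1 = 96.
φ(6693) = 2 × 22 × 96 = 4224.

4224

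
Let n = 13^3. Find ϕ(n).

2028

φ(13^3) = 13^2·(13−1) = 169·12 = 2028.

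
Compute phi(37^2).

1332

φ(1369) = 1369 · (1 − 1/37)
       = 1369 · 36/37 = 1332.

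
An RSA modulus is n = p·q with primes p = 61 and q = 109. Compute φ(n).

φ(6649) = 6649 · (1 − 1/61) · (1 − 1/109)
       = 6649 · 6480/6649 = 6480.

6480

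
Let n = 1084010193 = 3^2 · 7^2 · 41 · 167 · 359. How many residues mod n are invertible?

φ(3^2) = 3^2 − 3^1 = 9 − 3 = 6.
φ(7^2) = 7^2 − 7^1 = 49 − 7 = 42.
φ(41) = 41 − 1 = 40.
φ(167) = 167 − 1 = 166.
φ(359) = 359 − 1 = 358.
Since φ is multiplicative, φ(1084010193) = 6 · 42 · 40 · 166 · 358 = 599034240.

599034240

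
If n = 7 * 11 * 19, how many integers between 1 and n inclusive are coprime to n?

1080

φ(1463) = 1463 · (1 − 1/7) · (1 − 1/11) · (1 − 1/19)
       = 1463 · 1080/1463 = 1080.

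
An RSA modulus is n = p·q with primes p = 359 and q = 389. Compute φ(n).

φ(139651) = 139651 · (1 − 1/359) · (1 − 1/389)
       = 139651 · 138904/139651 = 138904.

138904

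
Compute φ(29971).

29971 = 17 * 41 * 43.
φ(29971) = 29971 · (1 − 1/17) · (1 − 1/41) · (1 − 1/43)
       = 29971 · 26880/29971 = 26880.

26880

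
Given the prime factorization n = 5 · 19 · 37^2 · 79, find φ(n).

7480512

φ(10274345) = 10274345 · (1 − 1/5) · (1 − 1/19) · (1 − 1/37) · (1 − 1/79)
       = 10274345 · 202176/277685 = 7480512.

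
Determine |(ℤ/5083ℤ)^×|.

First factor: 5083 = 13 · 17 · 23.
φ(5083) = 5083 · (1 − 1/13) · (1 − 1/17) · (1 − 1/23)
       = 5083 · 4224/5083 = 4224.

4224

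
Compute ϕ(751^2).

φ(564001) = 564001 · (1 − 1/751)
       = 564001 · 750/751 = 563250.

563250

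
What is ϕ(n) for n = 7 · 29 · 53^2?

463008

φ(570227) = 570227 · (1 − 1/7) · (1 − 1/29) · (1 − 1/53)
       = 570227 · 8736/10759 = 463008.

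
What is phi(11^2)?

110

φ(11^2) = 11^1·(11−1) = 11·10 = 110.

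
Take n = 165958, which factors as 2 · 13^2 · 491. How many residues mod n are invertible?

φ(165958) = 165958 · (1 − 1/2) · (1 − 1/13) · (1 − 1/491)
       = 165958 · 5880/12766 = 76440.

76440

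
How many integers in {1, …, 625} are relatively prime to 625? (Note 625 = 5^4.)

500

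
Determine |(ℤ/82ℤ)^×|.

Prime factorization: 82 = 2 × 41.
φ(2) = 2 − 1 = 1.
φ(41) = 41 − 1 = 40.
Multiply: 1 · 40 = 40.

40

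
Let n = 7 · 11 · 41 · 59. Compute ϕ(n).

φ(7) = 7 − 1 = 6.
φ(11) = 11 − 1 = 10.
φ(41) = 41 − 1 = 40.
φ(59) = 59 − 1 = 58.
φ(186263) = 6 × 10 × 40 × 58 = 139200.

139200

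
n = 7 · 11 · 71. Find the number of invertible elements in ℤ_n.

4200

φ(5467) = 5467 · (1 − 1/7) · (1 − 1/11) · (1 − 1/71)
       = 5467 · 4200/5467 = 4200.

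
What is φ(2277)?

1320

First factor: 2277 = 3^2 · 11 · 23.
φ(2277) = 2277 · (1 − 1/3) · (1 − 1/11) · (1 − 1/23)
       = 2277 · 440/759 = 1320.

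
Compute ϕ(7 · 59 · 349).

121104

φ(144137) = 144137 · (1 − 1/7) · (1 − 1/59) · (1 − 1/349)
       = 144137 · 121104/144137 = 121104.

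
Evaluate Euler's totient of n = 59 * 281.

φ(59) = 59 − 1 = 58.
φ(281) = 281 − 1 = 280.
Since φ is multiplicative, φ(16579) = 58 · 280 = 16240.

16240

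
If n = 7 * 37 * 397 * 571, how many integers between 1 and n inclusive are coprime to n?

φ(7) = 7 − 1 = 6.
φ(37) = 37 − 1 = 36.
φ(397) = 397 − 1 = 396.
φ(571) = 571 − 1 = 570.
φ(58711933) = 6 × 36 × 396 × 570 = 48755520.

48755520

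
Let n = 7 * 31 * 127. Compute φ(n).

22680

φ(27559) = 27559 · (1 − 1/7) · (1 − 1/31) · (1 − 1/127)
       = 27559 · 22680/27559 = 22680.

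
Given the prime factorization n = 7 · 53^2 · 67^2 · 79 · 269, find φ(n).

φ(7) = 7 − 1 = 6.
φ(53^2) = 53^1·(53−1) = 53·52 = 2756.
φ(67^2) = 67^2 − 67^1 = 4489 − 67 = 4422.
φ(79) = 79 − 1 = 78.
φ(269) = 269 − 1 = 268.
Since φ is multiplicative, φ(1875766415957) = 6 · 2756 · 4422 · 78 · 268 = 1528546301568.

1528546301568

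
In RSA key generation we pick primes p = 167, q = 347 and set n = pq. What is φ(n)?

57436

φ(pq) = (p−1)(q−1) = 166 · 346 = 57436.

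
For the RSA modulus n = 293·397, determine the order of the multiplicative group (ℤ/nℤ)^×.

115632

φ(116321) = 116321 · (1 − 1/293) · (1 − 1/397)
       = 116321 · 115632/116321 = 115632.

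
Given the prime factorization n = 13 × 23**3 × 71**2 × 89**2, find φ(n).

φ(13) = 13 − 1 = 12.
φ(23^3) = 23^2·(23−1) = 529·22 = 11638.
φ(71^2) = 71^2 − 71^1 = 5041 − 71 = 4970.
φ(89^2) = 89^1·(89−1) = 89·88 = 7832.
φ(6315730227131) = 12 × 11638 × 4970 × 7832 = 5436115386240.

5436115386240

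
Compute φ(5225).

First factor: 5225 = 5^2 * 11 * 19.
φ(5^2) = 5^1·(5−1) = 5·4 = 20.
φ(11) = 11 − 1 = 10.
φ(19) = 19 − 1 = 18.
Multiply: 20 · 10 · 18 = 3600.

3600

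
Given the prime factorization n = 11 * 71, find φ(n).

700

φ(11) = 11 − 1 = 10.
φ(71) = 71 − 1 = 70.
Multiply: 10 · 70 = 700.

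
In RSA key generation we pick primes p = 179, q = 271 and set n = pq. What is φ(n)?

48060

φ(pq) = (p−1)(q−1) = 178 · 270 = 48060.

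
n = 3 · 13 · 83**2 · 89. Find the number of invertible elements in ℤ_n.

φ(23911719) = 23911719 · (1 − 1/3) · (1 − 1/13) · (1 − 1/83) · (1 − 1/89)
       = 23911719 · 173184/288093 = 14374272.

14374272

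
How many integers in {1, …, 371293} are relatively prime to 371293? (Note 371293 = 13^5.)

342732

φ(371293) = 371293 · (1 − 1/13)
       = 371293 · 12/13 = 342732.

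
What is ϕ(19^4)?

φ(130321) = 130321 · (1 − 1/19)
       = 130321 · 18/19 = 123462.

123462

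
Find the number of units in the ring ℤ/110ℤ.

40

110 = 2 · 5 · 11.
φ(110) = 110 · (1 − 1/2) · (1 − 1/5) · (1 − 1/11)
       = 110 · 40/110 = 40.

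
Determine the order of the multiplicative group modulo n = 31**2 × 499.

463140

φ(31^2) = 31^1·(31−1) = 31·30 = 930.
φ(499) = 499 − 1 = 498.
Since φ is multiplicative, φ(479539) = 930 · 498 = 463140.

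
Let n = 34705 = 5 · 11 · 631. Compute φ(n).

25200

φ(34705) = 34705 · (1 − 1/5) · (1 − 1/11) · (1 − 1/631)
       = 34705 · 25200/34705 = 25200.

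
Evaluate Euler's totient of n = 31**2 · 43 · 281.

φ(11611763) = 11611763 · (1 − 1/31) · (1 − 1/43) · (1 − 1/281)
       = 11611763 · 352800/374573 = 10936800.

10936800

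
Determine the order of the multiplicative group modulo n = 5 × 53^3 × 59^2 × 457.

φ(1184180312545) = 1184180312545 · (1 − 1/5) · (1 − 1/53) · (1 − 1/59) · (1 − 1/457)
       = 1184180312545 · 5501184/7145195 = 911716725504.

911716725504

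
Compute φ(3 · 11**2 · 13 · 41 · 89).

9292800

φ(17219631) = 17219631 · (1 − 1/3) · (1 − 1/11) · (1 − 1/13) · (1 − 1/41) · (1 − 1/89)
       = 17219631 · 844800/1565421 = 9292800.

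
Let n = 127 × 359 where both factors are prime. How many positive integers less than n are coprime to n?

45108

φ(45593) = 45593 · (1 − 1/127) · (1 − 1/359)
       = 45593 · 45108/45593 = 45108.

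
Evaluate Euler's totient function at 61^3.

223260

φ(61^3) = 61^3 − 61^2 = 226981 − 3721 = 223260.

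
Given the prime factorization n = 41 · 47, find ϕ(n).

1840

φ(1927) = 1927 · (1 − 1/41) · (1 − 1/47)
       = 1927 · 1840/1927 = 1840.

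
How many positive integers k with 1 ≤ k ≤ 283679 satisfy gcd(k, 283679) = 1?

230400

Prime factorization: 283679 = 11 · 17 · 37 · 41.
φ(283679) = 283679 · (1 − 1/11) · (1 − 1/17) · (1 − 1/37) · (1 − 1/41)
       = 283679 · 230400/283679 = 230400.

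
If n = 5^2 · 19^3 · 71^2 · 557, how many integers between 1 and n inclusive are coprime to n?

φ(5^2) = 5^1·(5−1) = 5·4 = 20.
φ(19^3) = 19^3 − 19^2 = 6859 − 361 = 6498.
φ(71^2) = 71^1·(71−1) = 71·70 = 4970.
φ(557) = 557 − 1 = 556.
Since φ is multiplicative, φ(481473849575) = 20 · 6498 · 4970 · 556 = 359121067200.

359121067200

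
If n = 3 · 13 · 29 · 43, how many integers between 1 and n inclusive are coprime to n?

28224

φ(3) = 3 − 1 = 2.
φ(13) = 13 − 1 = 12.
φ(29) = 29 − 1 = 28.
φ(43) = 43 − 1 = 42.
Since φ is multiplicative, φ(48633) = 2 · 12 · 28 · 42 = 28224.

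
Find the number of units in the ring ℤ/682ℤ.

300

Prime factorization: 682 = 2 × 11 × 31.
φ(2) = 2 − 1 = 1.
φ(11) = 11 − 1 = 10.
φ(31) = 31 − 1 = 30.
Multiply: 1 · 10 · 30 = 300.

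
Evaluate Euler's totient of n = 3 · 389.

776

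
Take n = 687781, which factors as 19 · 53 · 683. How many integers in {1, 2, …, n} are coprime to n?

φ(19) = 19 − 1 = 18.
φ(53) = 53 − 1 = 52.
φ(683) = 683 − 1 = 682.
φ(687781) = 18 × 52 × 682 = 638352.

638352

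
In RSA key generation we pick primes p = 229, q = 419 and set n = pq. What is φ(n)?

95304

φ(95951) = 95951 · (1 − 1/229) · (1 − 1/419)
       = 95951 · 95304/95951 = 95304.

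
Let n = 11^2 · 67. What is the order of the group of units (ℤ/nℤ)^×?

7260

φ(8107) = 8107 · (1 − 1/11) · (1 − 1/67)
       = 8107 · 660/737 = 7260.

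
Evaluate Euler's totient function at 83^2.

6806

φ(83^2) = 83^2 − 83^1 = 6889 − 83 = 6806.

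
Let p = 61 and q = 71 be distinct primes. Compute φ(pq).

4200

φ(61) = 61 − 1 = 60.
φ(71) = 71 − 1 = 70.
φ(4331) = 60 × 70 = 4200.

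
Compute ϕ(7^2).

42

φ(49) = 49 · (1 − 1/7)
       = 49 · 6/7 = 42.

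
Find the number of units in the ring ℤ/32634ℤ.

Factor 32634: 32634 = 2 · 3**2 · 7**2 · 37.
φ(2) = 2 − 1 = 1.
φ(3^2) = 3^2 − 3^1 = 9 − 3 = 6.
φ(7^2) = 7^1·(7−1) = 7·6 = 42.
φ(37) = 37 − 1 = 36.
Since φ is multiplicative, φ(32634) = 1 · 6 · 42 · 36 = 9072.

9072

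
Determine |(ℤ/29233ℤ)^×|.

26400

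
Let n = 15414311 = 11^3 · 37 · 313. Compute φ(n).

φ(11^3) = 11^3 − 11^2 = 1331 − 121 = 1210.
φ(37) = 37 − 1 = 36.
φ(313) = 313 − 1 = 312.
Since φ is multiplicative, φ(15414311) = 1210 · 36 · 312 = 13590720.

13590720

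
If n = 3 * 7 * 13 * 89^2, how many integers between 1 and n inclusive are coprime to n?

φ(2162433) = 2162433 · (1 − 1/3) · (1 − 1/7) · (1 − 1/13) · (1 − 1/89)
       = 2162433 · 12672/24297 = 1127808.

1127808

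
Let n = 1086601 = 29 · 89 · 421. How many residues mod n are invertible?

φ(29) = 29 − 1 = 28.
φ(89) = 89 − 1 = 88.
φ(421) = 421 − 1 = 420.
φ(1086601) = 28 × 88 × 420 = 1034880.

1034880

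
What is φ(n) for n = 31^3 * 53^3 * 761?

φ(31^3) = 31^3 − 31^2 = 29791 − 961 = 28830.
φ(53^3) = 53^3 − 53^2 = 148877 − 2809 = 146068.
φ(761) = 761 − 1 = 760.
Multiply: 28830 · 146068 · 760 = 3200466734400.

3200466734400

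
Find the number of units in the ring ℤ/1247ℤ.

1176

First factor: 1247 = 29 · 43.
φ(1247) = 1247 · (1 − 1/29) · (1 − 1/43)
       = 1247 · 1176/1247 = 1176.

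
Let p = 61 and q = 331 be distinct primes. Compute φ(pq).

φ(pq) = (p−1)(q−1) = 60 · 330 = 19800.

19800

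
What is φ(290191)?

290191 = 11 * 23 * 31 * 37.
φ(11) = 11 − 1 = 10.
φ(23) = 23 − 1 = 22.
φ(31) = 31 − 1 = 30.
φ(37) = 37 − 1 = 36.
Multiply: 10 · 22 · 30 · 36 = 237600.

237600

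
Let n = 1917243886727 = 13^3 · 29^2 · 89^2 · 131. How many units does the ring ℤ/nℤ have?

1676640725760

φ(13^3) = 13^2·(13−1) = 169·12 = 2028.
φ(29^2) = 29^1·(29−1) = 29·28 = 812.
φ(89^2) = 89^2 − 89^1 = 7921 − 89 = 7832.
φ(131) = 131 − 1 = 130.
Since φ is multiplicative, φ(1917243886727) = 2028 · 812 · 7832 · 130 = 1676640725760.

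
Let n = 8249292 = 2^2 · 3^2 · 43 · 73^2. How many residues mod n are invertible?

2649024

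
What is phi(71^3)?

352870

φ(71^3) = 71^2·(71−1) = 5041·70 = 352870.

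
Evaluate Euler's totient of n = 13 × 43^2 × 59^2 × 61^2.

271431397440

φ(13) = 13 − 1 = 12.
φ(43^2) = 43^2 − 43^1 = 1849 − 43 = 1806.
φ(59^2) = 59^2 − 59^1 = 3481 − 59 = 3422.
φ(61^2) = 61^1·(61−1) = 61·60 = 3660.
φ(311346477637) = 12 × 1806 × 3422 × 3660 = 271431397440.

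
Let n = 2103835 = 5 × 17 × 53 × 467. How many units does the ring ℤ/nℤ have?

φ(2103835) = 2103835 · (1 − 1/5) · (1 − 1/17) · (1 − 1/53) · (1 − 1/467)
       = 2103835 · 1550848/2103835 = 1550848.

1550848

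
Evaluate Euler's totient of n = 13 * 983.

11784

φ(12779) = 12779 · (1 − 1/13) · (1 − 1/983)
       = 12779 · 11784/12779 = 11784.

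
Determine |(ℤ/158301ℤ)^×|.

Factor 158301: 158301 = 3^3 · 11 · 13 · 41.
φ(3^3) = 3^2·(3−1) = 9·2 = 18.
φ(11) = 11 − 1 = 10.
φ(13) = 13 − 1 = 12.
φ(41) = 41 − 1 = 40.
φ(158301) = 18 × 10 × 12 × 40 = 86400.

86400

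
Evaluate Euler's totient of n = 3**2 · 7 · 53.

φ(3339) = 3339 · (1 − 1/3) · (1 − 1/7) · (1 − 1/53)
       = 3339 · 624/1113 = 1872.

1872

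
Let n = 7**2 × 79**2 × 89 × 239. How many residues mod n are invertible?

5420390976

φ(6504863239) = 6504863239 · (1 − 1/7) · (1 − 1/79) · (1 − 1/89) · (1 − 1/239)
       = 6504863239 · 9801792/11762863 = 5420390976.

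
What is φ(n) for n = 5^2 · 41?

φ(1025) = 1025 · (1 − 1/5) · (1 − 1/41)
       = 1025 · 160/205 = 800.

800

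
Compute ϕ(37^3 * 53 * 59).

φ(37^3) = 37^3 − 37^2 = 50653 − 1369 = 49284.
φ(53) = 53 − 1 = 52.
φ(59) = 59 − 1 = 58.
φ(158391931) = 49284 × 52 × 58 = 148640544.

148640544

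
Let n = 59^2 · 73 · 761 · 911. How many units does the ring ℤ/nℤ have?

170399174400

φ(59^2) = 59^2 − 59^1 = 3481 − 59 = 3422.
φ(73) = 73 − 1 = 72.
φ(761) = 761 − 1 = 760.
φ(911) = 911 − 1 = 910.
Multiply: 3422 · 72 · 760 · 910 = 170399174400.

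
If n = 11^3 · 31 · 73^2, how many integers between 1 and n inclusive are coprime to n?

φ(219879869) = 219879869 · (1 − 1/11) · (1 − 1/31) · (1 − 1/73)
       = 219879869 · 21600/24893 = 190792800.

190792800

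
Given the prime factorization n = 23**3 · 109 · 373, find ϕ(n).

467568288

φ(494673719) = 494673719 · (1 − 1/23) · (1 − 1/109) · (1 − 1/373)
       = 494673719 · 883872/935111 = 467568288.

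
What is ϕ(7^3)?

294

φ(343) = 343 · (1 − 1/7)
       = 343 · 6/7 = 294.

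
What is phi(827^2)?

683102

φ(827^2) = 827^1·(827−1) = 827·826 = 683102.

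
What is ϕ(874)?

396

874 = 2 × 19 × 23.
φ(874) = 874 · (1 − 1/2) · (1 − 1/19) · (1 − 1/23)
       = 874 · 396/874 = 396.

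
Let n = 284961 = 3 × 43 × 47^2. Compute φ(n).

φ(284961) = 284961 · (1 − 1/3) · (1 − 1/43) · (1 − 1/47)
       = 284961 · 3864/6063 = 181608.

181608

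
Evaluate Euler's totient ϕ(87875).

64800

First factor: 87875 = 5**3 × 19 × 37.
φ(5^3) = 5^3 − 5^2 = 125 − 25 = 100.
φ(19) = 19 − 1 = 18.
φ(37) = 37 − 1 = 36.
Since φ is multiplicative, φ(87875) = 100 · 18 · 36 = 64800.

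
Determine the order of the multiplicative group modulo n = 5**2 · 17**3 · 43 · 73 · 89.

24610037760

φ(5^2) = 5^2 − 5^1 = 25 − 5 = 20.
φ(17^3) = 17^2·(17−1) = 289·16 = 4624.
φ(43) = 43 − 1 = 42.
φ(73) = 73 − 1 = 72.
φ(89) = 89 − 1 = 88.
Multiply: 20 · 4624 · 42 · 72 · 88 = 24610037760.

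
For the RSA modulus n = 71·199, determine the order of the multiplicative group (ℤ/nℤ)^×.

13860

For distinct primes, φ(pq) = (p−1)(q−1) = 70 × 198 = 13860.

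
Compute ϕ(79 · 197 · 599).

φ(79) = 79 − 1 = 78.
φ(197) = 197 − 1 = 196.
φ(599) = 599 − 1 = 598.
Since φ is multiplicative, φ(9322237) = 78 · 196 · 598 = 9142224.

9142224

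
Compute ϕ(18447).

First factor: 18447 = 3 · 11 · 13 · 43.
φ(18447) = 18447 · (1 − 1/3) · (1 − 1/11) · (1 − 1/13) · (1 − 1/43)
       = 18447 · 10080/18447 = 10080.

10080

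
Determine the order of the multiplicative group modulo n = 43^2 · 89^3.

φ(43^2) = 43^1·(43−1) = 43·42 = 1806.
φ(89^3) = 89^2·(89−1) = 7921·88 = 697048.
Since φ is multiplicative, φ(1303487681) = 1806 · 697048 = 1258868688.

1258868688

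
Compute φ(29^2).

812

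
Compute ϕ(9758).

Prime factorization: 9758 = 2 · 7 · 17 · 41.
φ(2) = 2 − 1 = 1.
φ(7) = 7 − 1 = 6.
φ(17) = 17 − 1 = 16.
φ(41) = 41 − 1 = 40.
Multiply: 1 · 6 · 16 · 40 = 3840.

3840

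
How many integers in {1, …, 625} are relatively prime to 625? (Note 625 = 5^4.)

500

φ(625) = 625 · (1 − 1/5)
       = 625 · 4/5 = 500.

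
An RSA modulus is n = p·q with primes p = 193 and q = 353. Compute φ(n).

For distinct primes, φ(pq) = (p−1)(q−1) = 192 × 352 = 67584.

67584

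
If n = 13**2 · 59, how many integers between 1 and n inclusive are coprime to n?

9048

φ(9971) = 9971 · (1 − 1/13) · (1 − 1/59)
       = 9971 · 696/767 = 9048.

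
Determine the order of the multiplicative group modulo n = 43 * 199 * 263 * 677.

1472863392

φ(43) = 43 − 1 = 42.
φ(199) = 199 − 1 = 198.
φ(263) = 263 − 1 = 262.
φ(677) = 677 − 1 = 676.
φ(1523582407) = 42 × 198 × 262 × 676 = 1472863392.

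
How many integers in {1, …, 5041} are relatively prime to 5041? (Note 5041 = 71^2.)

φ(5041) = 5041 · (1 − 1/71)
       = 5041 · 70/71 = 4970.

4970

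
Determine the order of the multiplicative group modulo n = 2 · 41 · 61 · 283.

676800

φ(2) = 2 − 1 = 1.
φ(41) = 41 − 1 = 40.
φ(61) = 61 − 1 = 60.
φ(283) = 283 − 1 = 282.
φ(1415566) = 1 × 40 × 60 × 282 = 676800.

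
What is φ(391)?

391 = 17 · 23.
φ(17) = 17 − 1 = 16.
φ(23) = 23 − 1 = 22.
φ(391) = 16 × 22 = 352.

352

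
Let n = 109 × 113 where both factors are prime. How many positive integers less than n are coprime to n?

12096

φ(pq) = (p−1)(q−1) = 108 · 112 = 12096.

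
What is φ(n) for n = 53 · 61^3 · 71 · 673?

546111820800

φ(53) = 53 − 1 = 52.
φ(61^3) = 61^3 − 61^2 = 226981 − 3721 = 223260.
φ(71) = 71 − 1 = 70.
φ(673) = 673 − 1 = 672.
Multiply: 52 · 223260 · 70 · 672 = 546111820800.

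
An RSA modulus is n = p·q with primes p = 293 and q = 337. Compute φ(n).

φ(98741) = 98741 · (1 − 1/293) · (1 − 1/337)
       = 98741 · 98112/98741 = 98112.

98112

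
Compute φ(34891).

31680

First factor: 34891 = 23 · 37 · 41.
φ(34891) = 34891 · (1 − 1/23) · (1 − 1/37) · (1 − 1/41)
       = 34891 · 31680/34891 = 31680.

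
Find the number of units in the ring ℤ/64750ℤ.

21600

Prime factorization: 64750 = 2 · 5^3 · 7 · 37.
φ(64750) = 64750 · (1 − 1/2) · (1 − 1/5) · (1 − 1/7) · (1 − 1/37)
       = 64750 · 864/2590 = 21600.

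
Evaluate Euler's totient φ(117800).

Prime factorization: 117800 = 2^3 * 5^2 * 19 * 31.
φ(2^3) = 2^3 − 2^2 = 8 − 4 = 4.
φ(5^2) = 5^1·(5−1) = 5·4 = 20.
φ(19) = 19 − 1 = 18.
φ(31) = 31 − 1 = 30.
φ(117800) = 4 × 20 × 18 × 30 = 43200.

43200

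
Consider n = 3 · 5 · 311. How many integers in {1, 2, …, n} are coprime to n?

2480

φ(3) = 3 − 1 = 2.
φ(5) = 5 − 1 = 4.
φ(311) = 311 − 1 = 310.
Since φ is multiplicative, φ(4665) = 2 · 4 · 310 = 2480.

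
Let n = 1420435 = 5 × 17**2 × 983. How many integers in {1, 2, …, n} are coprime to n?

1068416

φ(5) = 5 − 1 = 4.
φ(17^2) = 17^2 − 17^1 = 289 − 17 = 272.
φ(983) = 983 − 1 = 982.
φ(1420435) = 4 × 272 × 982 = 1068416.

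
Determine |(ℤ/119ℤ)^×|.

96

Factor 119: 119 = 7 · 17.
φ(119) = 119 · (1 − 1/7) · (1 − 1/17)
       = 119 · 96/119 = 96.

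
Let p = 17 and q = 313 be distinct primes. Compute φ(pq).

4992

φ(pq) = (p−1)(q−1) = 16 · 312 = 4992.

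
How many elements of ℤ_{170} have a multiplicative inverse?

64

Factor 170: 170 = 2 * 5 * 17.
φ(2) = 2 − 1 = 1.
φ(5) = 5 − 1 = 4.
φ(17) = 17 − 1 = 16.
Since φ is multiplicative, φ(170) = 1 · 4 · 16 = 64.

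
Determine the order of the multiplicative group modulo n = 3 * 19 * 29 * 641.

645120

φ(1059573) = 1059573 · (1 − 1/3) · (1 − 1/19) · (1 − 1/29) · (1 − 1/641)
       = 1059573 · 645120/1059573 = 645120.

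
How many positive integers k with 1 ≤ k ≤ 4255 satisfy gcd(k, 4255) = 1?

Prime factorization: 4255 = 5 · 23 · 37.
φ(5) = 5 − 1 = 4.
φ(23) = 23 − 1 = 22.
φ(37) = 37 − 1 = 36.
Multiply: 4 · 22 · 36 = 3168.

3168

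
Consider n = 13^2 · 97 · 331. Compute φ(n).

φ(5426083) = 5426083 · (1 − 1/13) · (1 − 1/97) · (1 − 1/331)
       = 5426083 · 380160/417391 = 4942080.

4942080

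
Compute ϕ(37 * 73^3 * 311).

φ(37) = 37 − 1 = 36.
φ(73^3) = 73^3 − 73^2 = 389017 − 5329 = 383688.
φ(311) = 311 − 1 = 310.
Multiply: 36 · 383688 · 310 = 4281958080.

4281958080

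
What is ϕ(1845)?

Prime factorization: 1845 = 3**2 · 5 · 41.
φ(1845) = 1845 · (1 − 1/3) · (1 − 1/5) · (1 − 1/41)
       = 1845 · 320/615 = 960.

960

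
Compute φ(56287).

40320

Prime factorization: 56287 = 7 · 11 · 17 · 43.
φ(7) = 7 − 1 = 6.
φ(11) = 11 − 1 = 10.
φ(17) = 17 − 1 = 16.
φ(43) = 43 − 1 = 42.
φ(56287) = 6 × 10 × 16 × 42 = 40320.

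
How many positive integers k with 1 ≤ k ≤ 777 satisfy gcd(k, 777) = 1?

777 = 3 · 7 · 37.
φ(3) = 3 − 1 = 2.
φ(7) = 7 − 1 = 6.
φ(37) = 37 − 1 = 36.
φ(777) = 2 × 6 × 36 = 432.

432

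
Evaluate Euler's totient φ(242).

Factor 242: 242 = 2 * 11^2.
φ(242) = 242 · (1 − 1/2) · (1 − 1/11)
       = 242 · 10/22 = 110.

110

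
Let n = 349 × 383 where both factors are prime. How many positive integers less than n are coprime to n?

132936

φ(133667) = 133667 · (1 − 1/349) · (1 − 1/383)
       = 133667 · 132936/133667 = 132936.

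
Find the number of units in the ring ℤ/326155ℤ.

326155 = 5 · 37 · 41 · 43.
φ(5) = 5 − 1 = 4.
φ(37) = 37 − 1 = 36.
φ(41) = 41 − 1 = 40.
φ(43) = 43 − 1 = 42.
φ(326155) = 4 × 36 × 40 × 42 = 241920.

241920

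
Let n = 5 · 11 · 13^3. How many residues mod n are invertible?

81120

φ(120835) = 120835 · (1 − 1/5) · (1 − 1/11) · (1 − 1/13)
       = 120835 · 480/715 = 81120.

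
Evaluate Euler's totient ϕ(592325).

Prime factorization: 592325 = 5**2 × 19 × 29 × 43.
φ(592325) = 592325 · (1 − 1/5) · (1 − 1/19) · (1 − 1/29) · (1 − 1/43)
       = 592325 · 84672/118465 = 423360.

423360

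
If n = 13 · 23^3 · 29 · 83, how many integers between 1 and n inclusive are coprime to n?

320650176

φ(380717597) = 380717597 · (1 − 1/13) · (1 − 1/23) · (1 − 1/29) · (1 − 1/83)
       = 380717597 · 606144/719693 = 320650176.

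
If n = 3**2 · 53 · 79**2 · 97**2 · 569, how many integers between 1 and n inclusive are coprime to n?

10168750485504

φ(3^2) = 3^2 − 3^1 = 9 − 3 = 6.
φ(53) = 53 − 1 = 52.
φ(79^2) = 79^1·(79−1) = 79·78 = 6162.
φ(97^2) = 97^2 − 97^1 = 9409 − 97 = 9312.
φ(569) = 569 − 1 = 568.
Multiply: 6 · 52 · 6162 · 9312 · 568 = 10168750485504.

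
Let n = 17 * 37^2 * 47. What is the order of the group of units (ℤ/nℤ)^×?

φ(1093831) = 1093831 · (1 − 1/17) · (1 − 1/37) · (1 − 1/47)
       = 1093831 · 26496/29563 = 980352.

980352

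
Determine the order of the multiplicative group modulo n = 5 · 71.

φ(355) = 355 · (1 − 1/5) · (1 − 1/71)
       = 355 · 280/355 = 280.

280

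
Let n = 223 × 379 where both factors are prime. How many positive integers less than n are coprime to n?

φ(pq) = (p−1)(q−1) = 222 · 378 = 83916.

83916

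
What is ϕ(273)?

144

Prime factorization: 273 = 3 * 7 * 13.
φ(273) = 273 · (1 − 1/3) · (1 − 1/7) · (1 − 1/13)
       = 273 · 144/273 = 144.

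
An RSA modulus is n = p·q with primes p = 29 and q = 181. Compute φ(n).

φ(n) = (p − 1)(q − 1) = (29−1)(181−1) = 28·180 = 5040.

5040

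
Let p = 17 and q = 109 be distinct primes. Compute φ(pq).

1728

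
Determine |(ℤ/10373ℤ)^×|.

8800

10373 = 11 × 23 × 41.
φ(10373) = 10373 · (1 − 1/11) · (1 − 1/23) · (1 − 1/41)
       = 10373 · 8800/10373 = 8800.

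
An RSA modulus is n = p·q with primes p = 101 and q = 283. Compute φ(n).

28200

φ(pq) = (p−1)(q−1) = 100 · 282 = 28200.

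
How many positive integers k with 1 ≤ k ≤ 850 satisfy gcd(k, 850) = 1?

320

Prime factorization: 850 = 2 · 5**2 · 17.
φ(2) = 2 − 1 = 1.
φ(5^2) = 5^1·(5−1) = 5·4 = 20.
φ(17) = 17 − 1 = 16.
Since φ is multiplicative, φ(850) = 1 · 20 · 16 = 320.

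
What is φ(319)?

Prime factorization: 319 = 11 · 29.
φ(319) = 319 · (1 − 1/11) · (1 − 1/29)
       = 319 · 280/319 = 280.

280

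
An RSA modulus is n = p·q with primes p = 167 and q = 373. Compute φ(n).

61752

φ(n) = (p − 1)(q − 1) = (167−1)(373−1) = 166·372 = 61752.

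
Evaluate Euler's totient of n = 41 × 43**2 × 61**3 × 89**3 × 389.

4361973961350297600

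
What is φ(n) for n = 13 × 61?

720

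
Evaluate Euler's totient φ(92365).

56448

92365 = 5 * 7^2 * 13 * 29.
φ(5) = 5 − 1 = 4.
φ(7^2) = 7^2 − 7^1 = 49 − 7 = 42.
φ(13) = 13 − 1 = 12.
φ(29) = 29 − 1 = 28.
φ(92365) = 4 × 42 × 12 × 28 = 56448.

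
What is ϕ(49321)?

First factor: 49321 = 31 · 37 · 43.
φ(31) = 31 − 1 = 30.
φ(37) = 37 − 1 = 36.
φ(43) = 43 − 1 = 42.
Multiply: 30 · 36 · 42 = 45360.

45360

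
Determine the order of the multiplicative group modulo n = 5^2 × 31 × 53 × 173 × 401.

φ(5^2) = 5^1·(5−1) = 5·4 = 20.
φ(31) = 31 − 1 = 30.
φ(53) = 53 − 1 = 52.
φ(173) = 173 − 1 = 172.
φ(401) = 401 − 1 = 400.
φ(2849495975) = 20 × 30 × 52 × 172 × 400 = 2146560000.

2146560000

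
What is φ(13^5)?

φ(371293) = 371293 · (1 − 1/13)
       = 371293 · 12/13 = 342732.

342732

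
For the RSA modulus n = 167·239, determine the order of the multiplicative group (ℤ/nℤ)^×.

39508

φ(39913) = 39913 · (1 − 1/167) · (1 − 1/239)
       = 39913 · 39508/39913 = 39508.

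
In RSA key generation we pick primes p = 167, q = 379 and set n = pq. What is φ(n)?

62748

φ(pq) = (p−1)(q−1) = 166 · 378 = 62748.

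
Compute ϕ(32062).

14080

Factor 32062: 32062 = 2 × 17 × 23 × 41.
φ(2) = 2 − 1 = 1.
φ(17) = 17 − 1 = 16.
φ(23) = 23 − 1 = 22.
φ(41) = 41 − 1 = 40.
Multiply: 1 · 16 · 22 · 40 = 14080.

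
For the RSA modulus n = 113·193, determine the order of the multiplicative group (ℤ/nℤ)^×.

21504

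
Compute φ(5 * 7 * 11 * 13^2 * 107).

φ(6961955) = 6961955 · (1 − 1/5) · (1 − 1/7) · (1 − 1/11) · (1 − 1/13) · (1 − 1/107)
       = 6961955 · 305280/535535 = 3968640.

3968640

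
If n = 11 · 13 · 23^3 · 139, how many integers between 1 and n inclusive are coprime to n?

192725280

φ(241843459) = 241843459 · (1 − 1/11) · (1 − 1/13) · (1 − 1/23) · (1 − 1/139)
       = 241843459 · 364320/457171 = 192725280.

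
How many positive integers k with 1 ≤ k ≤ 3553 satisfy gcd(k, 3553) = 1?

First factor: 3553 = 11 · 17 · 19.
φ(3553) = 3553 · (1 − 1/11) · (1 − 1/17) · (1 − 1/19)
       = 3553 · 2880/3553 = 2880.

2880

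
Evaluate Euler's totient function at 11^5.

φ(161051) = 161051 · (1 − 1/11)
       = 161051 · 10/11 = 146410.

146410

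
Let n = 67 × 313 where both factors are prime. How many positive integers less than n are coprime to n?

φ(20971) = 20971 · (1 − 1/67) · (1 − 1/313)
       = 20971 · 20592/20971 = 20592.

20592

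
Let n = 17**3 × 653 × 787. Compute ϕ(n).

2369670528

φ(2524844743) = 2524844743 · (1 − 1/17) · (1 − 1/653) · (1 − 1/787)
       = 2524844743 · 8199552/8736487 = 2369670528.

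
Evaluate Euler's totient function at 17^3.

4624

φ(17^3) = 17^3 − 17^2 = 4913 − 289 = 4624.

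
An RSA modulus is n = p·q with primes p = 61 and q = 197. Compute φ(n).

11760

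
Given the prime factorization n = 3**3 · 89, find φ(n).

φ(2403) = 2403 · (1 − 1/3) · (1 − 1/89)
       = 2403 · 176/267 = 1584.

1584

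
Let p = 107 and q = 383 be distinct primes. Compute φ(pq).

φ(40981) = 40981 · (1 − 1/107) · (1 − 1/383)
       = 40981 · 40492/40981 = 40492.

40492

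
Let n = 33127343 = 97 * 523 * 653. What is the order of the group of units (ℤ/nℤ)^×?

φ(33127343) = 33127343 · (1 − 1/97) · (1 − 1/523) · (1 − 1/653)
       = 33127343 · 32673024/33127343 = 32673024.

32673024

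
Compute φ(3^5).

162

φ(3^5) = 3^4·(3−1) = 81·2 = 162.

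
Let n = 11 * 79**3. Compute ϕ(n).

φ(11) = 11 − 1 = 10.
φ(79^3) = 79^3 − 79^2 = 493039 − 6241 = 486798.
Multiply: 10 · 486798 = 4867980.

4867980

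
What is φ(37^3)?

φ(37^3) = 37^3 − 37^2 = 50653 − 1369 = 49284.

49284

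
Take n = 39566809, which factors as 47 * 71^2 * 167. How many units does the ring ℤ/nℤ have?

φ(39566809) = 39566809 · (1 − 1/47) · (1 − 1/71) · (1 − 1/167)
       = 39566809 · 534520/557279 = 37950920.

37950920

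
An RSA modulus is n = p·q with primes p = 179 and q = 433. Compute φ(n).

φ(pq) = (p−1)(q−1) = 178 · 432 = 76896.

76896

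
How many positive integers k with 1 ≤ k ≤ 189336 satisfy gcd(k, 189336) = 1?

51744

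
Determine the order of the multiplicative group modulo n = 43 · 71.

2940

φ(43) = 43 − 1 = 42.
φ(71) = 71 − 1 = 70.
φ(3053) = 42 × 70 = 2940.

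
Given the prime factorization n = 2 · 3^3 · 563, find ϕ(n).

φ(30402) = 30402 · (1 − 1/2) · (1 − 1/3) · (1 − 1/563)
       = 30402 · 1124/3378 = 10116.

10116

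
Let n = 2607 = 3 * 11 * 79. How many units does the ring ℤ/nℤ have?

1560

φ(2607) = 2607 · (1 − 1/3) · (1 − 1/11) · (1 − 1/79)
       = 2607 · 1560/2607 = 1560.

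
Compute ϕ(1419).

First factor: 1419 = 3 · 11 · 43.
φ(3) = 3 − 1 = 2.
φ(11) = 11 − 1 = 10.
φ(43) = 43 − 1 = 42.
Since φ is multiplicative, φ(1419) = 2 · 10 · 42 = 840.

840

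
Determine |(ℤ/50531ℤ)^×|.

44616

Factor 50531: 50531 = 13^3 · 23.
φ(50531) = 50531 · (1 − 1/13) · (1 − 1/23)
       = 50531 · 264/299 = 44616.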